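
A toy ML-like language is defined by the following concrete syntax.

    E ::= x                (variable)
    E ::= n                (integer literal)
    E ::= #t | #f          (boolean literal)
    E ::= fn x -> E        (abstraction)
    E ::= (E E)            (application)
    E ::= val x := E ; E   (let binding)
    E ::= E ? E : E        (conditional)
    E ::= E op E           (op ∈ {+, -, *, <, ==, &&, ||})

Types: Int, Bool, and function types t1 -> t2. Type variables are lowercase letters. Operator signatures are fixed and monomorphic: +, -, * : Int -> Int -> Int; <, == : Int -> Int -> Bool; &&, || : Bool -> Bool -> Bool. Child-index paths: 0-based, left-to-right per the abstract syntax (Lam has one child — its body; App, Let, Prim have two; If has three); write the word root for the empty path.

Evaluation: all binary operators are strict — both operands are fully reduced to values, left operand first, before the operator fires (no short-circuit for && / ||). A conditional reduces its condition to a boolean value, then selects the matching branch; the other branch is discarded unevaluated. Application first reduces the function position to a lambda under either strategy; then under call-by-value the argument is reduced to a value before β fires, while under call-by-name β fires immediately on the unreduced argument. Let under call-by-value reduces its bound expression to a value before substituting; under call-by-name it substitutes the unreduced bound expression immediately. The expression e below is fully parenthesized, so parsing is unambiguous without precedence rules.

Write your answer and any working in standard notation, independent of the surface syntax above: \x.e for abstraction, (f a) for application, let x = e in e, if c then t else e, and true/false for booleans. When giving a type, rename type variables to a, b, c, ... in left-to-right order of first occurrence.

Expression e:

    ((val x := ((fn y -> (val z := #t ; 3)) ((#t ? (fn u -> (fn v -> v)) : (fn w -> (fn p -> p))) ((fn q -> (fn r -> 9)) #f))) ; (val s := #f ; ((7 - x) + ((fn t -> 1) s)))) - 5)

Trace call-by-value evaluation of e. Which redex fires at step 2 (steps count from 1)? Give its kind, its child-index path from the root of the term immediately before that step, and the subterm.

Working:
step 0: ((let x = ((\y.(let z = true in 3)) ((if true then (\u.(\v.v)) else (\w.(\p.p))) ((\q.(\r.9)) false))) in (let s = false in ((7 - x) + ((\t.1) s)))) - 5)
step 1: [if@0.0.1.0] ((let x = ((\y.(let z = true in 3)) ((\u.(\v.v)) ((\q.(\r.9)) false))) in (let s = false in ((7 - x) + ((\t.1) s)))) - 5)
step 2: [beta@0.0.1.1] ((let x = ((\y.(let z = true in 3)) ((\u.(\v.v)) (\r.9))) in (let s = false in ((7 - x) + ((\t.1) s)))) - 5)

Answer: beta at 0.0.1.1 : ((\q.(\r.9)) false)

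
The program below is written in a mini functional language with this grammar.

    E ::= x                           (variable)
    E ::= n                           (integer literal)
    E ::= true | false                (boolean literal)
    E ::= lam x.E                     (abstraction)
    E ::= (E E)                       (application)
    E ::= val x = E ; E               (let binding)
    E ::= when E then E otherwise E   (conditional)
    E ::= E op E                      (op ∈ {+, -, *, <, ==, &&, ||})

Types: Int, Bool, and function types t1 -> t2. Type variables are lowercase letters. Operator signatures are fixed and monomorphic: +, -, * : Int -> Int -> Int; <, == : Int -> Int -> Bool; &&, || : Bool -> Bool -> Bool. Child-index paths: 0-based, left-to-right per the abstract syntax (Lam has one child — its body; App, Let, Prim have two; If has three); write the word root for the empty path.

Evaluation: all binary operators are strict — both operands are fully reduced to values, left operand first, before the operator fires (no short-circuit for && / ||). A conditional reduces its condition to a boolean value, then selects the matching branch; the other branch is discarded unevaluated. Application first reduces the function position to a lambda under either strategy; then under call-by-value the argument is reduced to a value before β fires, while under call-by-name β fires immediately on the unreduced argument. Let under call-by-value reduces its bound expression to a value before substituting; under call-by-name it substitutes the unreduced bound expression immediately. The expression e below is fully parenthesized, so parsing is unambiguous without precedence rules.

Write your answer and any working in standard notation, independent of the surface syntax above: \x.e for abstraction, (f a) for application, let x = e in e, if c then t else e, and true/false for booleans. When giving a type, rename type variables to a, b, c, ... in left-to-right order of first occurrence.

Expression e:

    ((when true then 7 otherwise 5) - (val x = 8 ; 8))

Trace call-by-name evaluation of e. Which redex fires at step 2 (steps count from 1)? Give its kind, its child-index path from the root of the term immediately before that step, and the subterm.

Derivation:
step 0: ((if true then 7 else 5) - (let x = 8 in 8))
step 1: [if@0] (7 - (let x = 8 in 8))
step 2: [let@1] (7 - 8)

Answer: let at 1 : (let x = 8 in 8)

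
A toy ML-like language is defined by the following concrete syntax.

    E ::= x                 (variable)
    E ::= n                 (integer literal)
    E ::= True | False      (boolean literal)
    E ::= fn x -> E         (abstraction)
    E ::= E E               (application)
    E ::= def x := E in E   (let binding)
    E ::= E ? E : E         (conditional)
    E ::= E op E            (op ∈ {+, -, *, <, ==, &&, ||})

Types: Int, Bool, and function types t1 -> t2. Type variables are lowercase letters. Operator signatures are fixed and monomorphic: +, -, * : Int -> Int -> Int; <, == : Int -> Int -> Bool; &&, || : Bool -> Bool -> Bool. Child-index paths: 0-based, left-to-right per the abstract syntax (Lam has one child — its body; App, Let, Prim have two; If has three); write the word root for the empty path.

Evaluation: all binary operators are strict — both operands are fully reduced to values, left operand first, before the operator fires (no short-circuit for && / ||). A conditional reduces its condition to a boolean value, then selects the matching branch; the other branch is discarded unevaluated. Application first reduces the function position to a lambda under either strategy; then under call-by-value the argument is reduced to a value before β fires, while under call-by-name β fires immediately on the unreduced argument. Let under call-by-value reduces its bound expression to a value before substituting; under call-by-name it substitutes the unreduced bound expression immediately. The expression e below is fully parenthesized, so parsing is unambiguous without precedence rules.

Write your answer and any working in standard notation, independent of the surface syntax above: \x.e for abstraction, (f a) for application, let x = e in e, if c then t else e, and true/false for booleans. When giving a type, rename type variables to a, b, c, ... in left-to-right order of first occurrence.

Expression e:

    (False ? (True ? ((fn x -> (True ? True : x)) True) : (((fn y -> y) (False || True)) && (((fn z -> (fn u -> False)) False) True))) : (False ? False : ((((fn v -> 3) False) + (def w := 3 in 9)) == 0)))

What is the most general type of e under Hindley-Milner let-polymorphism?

Working:
  unify Bool ~ Bool
  unify Bool ~ Bool
  unify Bool ~ Bool
x : a
  unify Bool ~ a
\x._ : Bool -> Bool
  unify Bool -> Bool ~ Bool -> b
  unify Bool ~ Bool
  unify Bool ~ b
_ _ : Bool
y : c
\y._ : c -> c
  unify Bool ~ Bool
  unify Bool ~ Bool
  unify c -> c ~ Bool -> d
  unify c ~ Bool
  unify Bool ~ d
_ _ : Bool
  unify Bool ~ Bool
\u._ : f -> Bool
\z._ : e -> f -> Bool
  unify e -> f -> Bool ~ Bool -> g
  unify e ~ Bool
  unify f -> Bool ~ g
_ _ : f -> Bool
  unify f -> Bool ~ Bool -> h
  unify f ~ Bool
  unify Bool ~ h
_ _ : Bool
  unify Bool ~ Bool
  unify Bool ~ Bool
  unify Bool ~ Bool
\v._ : i -> Int
  unify i -> Int ~ Bool -> j
  unify i ~ Bool
  unify Int ~ j
_ _ : Int
  unify Int ~ Int
let w : Int
  unify Int ~ Int
  unify Int ~ Int
  unify Int ~ Int
  unify Bool ~ Bool
  unify Bool ~ Bool

Answer: Bool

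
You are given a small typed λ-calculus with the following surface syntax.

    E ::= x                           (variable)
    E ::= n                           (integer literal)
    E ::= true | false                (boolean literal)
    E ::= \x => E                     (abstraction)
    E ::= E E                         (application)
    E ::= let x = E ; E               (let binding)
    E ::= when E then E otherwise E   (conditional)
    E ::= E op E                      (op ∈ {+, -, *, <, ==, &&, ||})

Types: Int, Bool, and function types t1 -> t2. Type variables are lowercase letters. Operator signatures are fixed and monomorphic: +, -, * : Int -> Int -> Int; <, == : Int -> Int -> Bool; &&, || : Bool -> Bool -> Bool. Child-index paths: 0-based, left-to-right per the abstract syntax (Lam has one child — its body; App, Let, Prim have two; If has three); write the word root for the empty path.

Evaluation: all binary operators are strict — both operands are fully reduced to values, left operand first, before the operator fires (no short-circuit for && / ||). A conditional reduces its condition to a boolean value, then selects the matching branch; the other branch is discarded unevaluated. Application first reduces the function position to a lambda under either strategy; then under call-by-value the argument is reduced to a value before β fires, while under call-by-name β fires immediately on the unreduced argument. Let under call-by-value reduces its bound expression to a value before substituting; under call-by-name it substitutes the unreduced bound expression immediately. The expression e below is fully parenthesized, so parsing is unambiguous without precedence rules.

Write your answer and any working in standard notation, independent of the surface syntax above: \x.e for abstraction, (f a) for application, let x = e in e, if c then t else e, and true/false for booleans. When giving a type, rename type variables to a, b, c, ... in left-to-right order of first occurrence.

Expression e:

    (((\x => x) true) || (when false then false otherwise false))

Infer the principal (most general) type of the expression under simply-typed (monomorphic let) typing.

Working:
x : a
\x._ : a -> a
  unify a -> a ~ Bool -> b
  unify a ~ Bool
  unify Bool ~ b
_ _ : Bool
  unify Bool ~ Bool
  unify Bool ~ Bool
  unify Bool ~ Bool
  unify Bool ~ Bool

Answer: Bool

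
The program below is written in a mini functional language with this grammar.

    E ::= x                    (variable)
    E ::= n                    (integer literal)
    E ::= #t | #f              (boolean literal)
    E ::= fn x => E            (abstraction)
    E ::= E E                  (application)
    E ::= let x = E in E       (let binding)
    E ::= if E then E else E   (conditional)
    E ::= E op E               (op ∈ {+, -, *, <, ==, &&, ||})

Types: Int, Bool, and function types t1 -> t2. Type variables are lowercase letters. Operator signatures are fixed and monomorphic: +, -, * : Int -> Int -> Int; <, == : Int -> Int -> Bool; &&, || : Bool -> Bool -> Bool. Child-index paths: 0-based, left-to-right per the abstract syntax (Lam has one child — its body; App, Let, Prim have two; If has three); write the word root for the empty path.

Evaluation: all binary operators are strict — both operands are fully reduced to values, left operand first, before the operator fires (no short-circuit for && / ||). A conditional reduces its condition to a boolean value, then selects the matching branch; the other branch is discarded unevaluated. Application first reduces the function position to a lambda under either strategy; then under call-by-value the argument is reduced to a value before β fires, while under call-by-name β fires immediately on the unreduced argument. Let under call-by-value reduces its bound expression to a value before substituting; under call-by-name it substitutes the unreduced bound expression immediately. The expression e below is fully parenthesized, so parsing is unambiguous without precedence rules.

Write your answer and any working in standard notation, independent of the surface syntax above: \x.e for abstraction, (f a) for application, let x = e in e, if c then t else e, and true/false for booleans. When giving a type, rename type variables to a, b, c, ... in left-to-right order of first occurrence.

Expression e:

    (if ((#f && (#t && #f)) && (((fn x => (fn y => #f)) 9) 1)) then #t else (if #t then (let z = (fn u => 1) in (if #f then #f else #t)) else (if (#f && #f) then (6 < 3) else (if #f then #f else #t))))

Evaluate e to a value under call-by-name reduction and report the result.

Working:
step 0: (if ((false && (true && false)) && (((\x.(\y.false)) 9) 1)) then true else (if true then (let z = (\u.1) in (if false then false else true)) else (if (false && false) then (6 < 3) else (if false then false else true))))
step 1: [delta@0.0.1] (if ((false && false) && (((\x.(\y.false)) 9) 1)) then true else (if true then (let z = (\u.1) in (if false then false else true)) else (if (false && false) then (6 < 3) else (if false then false else true))))
step 2: [delta@0.0] (if (false && (((\x.(\y.false)) 9) 1)) then true else (if true then (let z = (\u.1) in (if false then false else true)) else (if (false && false) then (6 < 3) else (if false then false else true))))
step 3: [beta@0.1.0] (if (false && ((\y.false) 1)) then true else (if true then (let z = (\u.1) in (if false then false else true)) else (if (false && false) then (6 < 3) else (if false then false else true))))
step 4: [beta@0.1] (if (false && false) then true else (if true then (let z = (\u.1) in (if false then false else true)) else (if (false && false) then (6 < 3) else (if false then false else true))))
step 5: [delta@0] (if false then true else (if true then (let z = (\u.1) in (if false then false else true)) else (if (false && false) then (6 < 3) else (if false then false else true))))
step 6: [if@root] (if true then (let z = (\u.1) in (if false then false else true)) else (if (false && false) then (6 < 3) else (if false then false else true)))
step 7: [if@root] (let z = (\u.1) in (if false then false else true))
step 8: [let@root] (if false then false else true)
step 9: [if@root] true

Answer: true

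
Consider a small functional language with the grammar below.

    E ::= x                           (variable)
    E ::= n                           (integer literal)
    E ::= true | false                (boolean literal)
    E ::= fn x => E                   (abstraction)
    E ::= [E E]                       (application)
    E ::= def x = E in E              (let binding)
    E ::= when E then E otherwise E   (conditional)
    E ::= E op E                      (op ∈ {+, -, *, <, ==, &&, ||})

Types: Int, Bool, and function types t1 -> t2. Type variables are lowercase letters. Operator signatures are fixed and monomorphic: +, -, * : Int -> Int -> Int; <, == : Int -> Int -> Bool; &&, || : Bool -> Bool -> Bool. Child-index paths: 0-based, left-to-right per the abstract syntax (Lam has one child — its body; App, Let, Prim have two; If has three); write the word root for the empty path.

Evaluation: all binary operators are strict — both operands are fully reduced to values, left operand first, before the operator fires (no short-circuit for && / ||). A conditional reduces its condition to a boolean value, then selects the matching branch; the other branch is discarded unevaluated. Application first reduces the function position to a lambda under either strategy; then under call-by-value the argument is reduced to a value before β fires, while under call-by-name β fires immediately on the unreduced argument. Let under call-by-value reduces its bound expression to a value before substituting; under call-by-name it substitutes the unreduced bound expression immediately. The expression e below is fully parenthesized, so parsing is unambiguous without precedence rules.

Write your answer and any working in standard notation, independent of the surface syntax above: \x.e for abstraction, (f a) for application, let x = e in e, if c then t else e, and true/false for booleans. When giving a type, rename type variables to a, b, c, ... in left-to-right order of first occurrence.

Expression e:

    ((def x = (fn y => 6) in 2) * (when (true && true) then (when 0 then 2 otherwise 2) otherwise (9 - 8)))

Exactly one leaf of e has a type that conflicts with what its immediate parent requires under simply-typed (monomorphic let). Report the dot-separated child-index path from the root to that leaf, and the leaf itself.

Answer: 1.1.0 : 0

Trace:
\y._ : a -> Int
let x : a -> Int
  unify Int ~ Int
  unify Bool ~ Bool
  unify Bool ~ Bool
  unify Bool ~ Bool
  unify Int ~ Bool
  FAIL: mismatch Int ~ Bool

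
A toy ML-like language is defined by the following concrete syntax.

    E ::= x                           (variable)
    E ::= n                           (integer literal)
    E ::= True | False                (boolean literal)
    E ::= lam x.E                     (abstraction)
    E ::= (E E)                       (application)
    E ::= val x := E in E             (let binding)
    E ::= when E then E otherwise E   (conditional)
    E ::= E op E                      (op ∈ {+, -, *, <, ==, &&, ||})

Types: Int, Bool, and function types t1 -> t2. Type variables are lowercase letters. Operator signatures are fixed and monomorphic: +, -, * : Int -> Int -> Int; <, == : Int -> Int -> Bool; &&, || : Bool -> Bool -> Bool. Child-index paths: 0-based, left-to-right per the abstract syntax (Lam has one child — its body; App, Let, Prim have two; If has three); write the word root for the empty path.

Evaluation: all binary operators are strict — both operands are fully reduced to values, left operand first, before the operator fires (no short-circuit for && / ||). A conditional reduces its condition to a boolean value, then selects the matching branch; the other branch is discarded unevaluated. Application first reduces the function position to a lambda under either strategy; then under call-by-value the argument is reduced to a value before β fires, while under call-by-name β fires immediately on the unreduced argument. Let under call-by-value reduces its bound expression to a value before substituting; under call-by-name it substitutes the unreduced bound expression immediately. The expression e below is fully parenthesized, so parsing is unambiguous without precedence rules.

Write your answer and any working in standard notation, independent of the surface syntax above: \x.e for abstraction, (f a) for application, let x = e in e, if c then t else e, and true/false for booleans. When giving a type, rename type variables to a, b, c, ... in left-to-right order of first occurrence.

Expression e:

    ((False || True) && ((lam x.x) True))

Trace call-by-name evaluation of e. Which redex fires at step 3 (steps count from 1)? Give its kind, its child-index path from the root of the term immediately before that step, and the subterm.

Answer: delta at root : (true && true)

Working:
step 0: ((false || true) && ((\x.x) true))
step 1: [delta@0] (true && ((\x.x) true))
step 2: [beta@1] (true && true)
step 3: [delta@root] true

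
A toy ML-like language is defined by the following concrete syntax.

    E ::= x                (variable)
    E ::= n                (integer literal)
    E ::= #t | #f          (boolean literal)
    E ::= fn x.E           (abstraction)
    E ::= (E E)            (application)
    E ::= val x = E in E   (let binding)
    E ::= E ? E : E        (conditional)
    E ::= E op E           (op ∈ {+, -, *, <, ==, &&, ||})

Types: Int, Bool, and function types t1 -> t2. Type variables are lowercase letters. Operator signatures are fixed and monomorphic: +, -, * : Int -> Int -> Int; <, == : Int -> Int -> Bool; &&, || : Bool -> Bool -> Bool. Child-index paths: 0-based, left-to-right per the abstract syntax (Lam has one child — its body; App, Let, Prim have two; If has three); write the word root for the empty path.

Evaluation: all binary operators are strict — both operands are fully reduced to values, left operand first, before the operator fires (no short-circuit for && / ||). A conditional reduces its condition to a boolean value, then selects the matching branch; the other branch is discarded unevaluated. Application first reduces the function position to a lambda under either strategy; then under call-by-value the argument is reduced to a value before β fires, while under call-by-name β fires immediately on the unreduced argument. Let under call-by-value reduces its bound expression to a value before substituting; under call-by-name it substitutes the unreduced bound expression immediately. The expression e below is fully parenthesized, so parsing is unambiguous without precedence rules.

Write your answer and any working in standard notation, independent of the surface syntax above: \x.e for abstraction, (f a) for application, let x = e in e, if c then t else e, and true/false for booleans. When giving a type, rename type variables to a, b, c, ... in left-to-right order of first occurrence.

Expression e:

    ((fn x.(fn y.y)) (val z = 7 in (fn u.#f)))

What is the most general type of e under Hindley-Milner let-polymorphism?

Trace:
y : b
\y._ : b -> b
\x._ : a -> b -> b
let z : Int
\u._ : c -> Bool
  unify a -> b -> b ~ (c -> Bool) -> d
  unify a ~ c -> Bool
  unify b -> b ~ d
_ _ : b -> b

Answer: a -> a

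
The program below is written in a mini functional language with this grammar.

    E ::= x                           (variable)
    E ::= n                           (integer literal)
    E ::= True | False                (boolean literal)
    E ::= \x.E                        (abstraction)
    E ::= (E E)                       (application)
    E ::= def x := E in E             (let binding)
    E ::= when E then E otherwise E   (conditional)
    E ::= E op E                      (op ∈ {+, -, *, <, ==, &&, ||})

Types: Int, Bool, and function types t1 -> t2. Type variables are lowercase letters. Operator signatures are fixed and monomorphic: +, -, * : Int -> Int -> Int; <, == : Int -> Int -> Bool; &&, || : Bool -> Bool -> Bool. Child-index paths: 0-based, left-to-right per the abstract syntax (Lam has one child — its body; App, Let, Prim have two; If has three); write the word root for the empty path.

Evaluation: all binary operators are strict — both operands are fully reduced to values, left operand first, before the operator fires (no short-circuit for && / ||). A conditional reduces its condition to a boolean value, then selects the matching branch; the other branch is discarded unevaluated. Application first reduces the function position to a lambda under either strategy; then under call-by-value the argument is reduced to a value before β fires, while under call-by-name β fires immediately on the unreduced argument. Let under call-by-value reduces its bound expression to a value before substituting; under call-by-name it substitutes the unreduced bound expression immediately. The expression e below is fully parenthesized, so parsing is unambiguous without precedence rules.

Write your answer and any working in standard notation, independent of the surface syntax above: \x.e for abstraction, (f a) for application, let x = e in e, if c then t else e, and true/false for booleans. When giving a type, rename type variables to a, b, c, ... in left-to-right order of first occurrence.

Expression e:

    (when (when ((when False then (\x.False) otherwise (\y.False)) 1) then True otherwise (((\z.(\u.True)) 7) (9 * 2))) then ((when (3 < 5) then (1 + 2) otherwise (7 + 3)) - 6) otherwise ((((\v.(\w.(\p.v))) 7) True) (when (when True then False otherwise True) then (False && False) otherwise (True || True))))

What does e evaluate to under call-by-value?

Derivation:
step 0: (if (if ((if false then (\x.false) else (\y.false)) 1) then true else (((\z.(\u.true)) 7) (9 * 2))) then ((if (3 < 5) then (1 + 2) else (7 + 3)) - 6) else ((((\v.(\w.(\p.v))) 7) true) (if (if true then false else true) then (false && false) else (true || true))))
step 1: [if@0.0.0] (if (if ((\y.false) 1) then true else (((\z.(\u.true)) 7) (9 * 2))) then ((if (3 < 5) then (1 + 2) else (7 + 3)) - 6) else ((((\v.(\w.(\p.v))) 7) true) (if (if true then false else true) then (false && false) else (true || true))))
step 2: [beta@0.0] (if (if false then true else (((\z.(\u.true)) 7) (9 * 2))) then ((if (3 < 5) then (1 + 2) else (7 + 3)) - 6) else ((((\v.(\w.(\p.v))) 7) true) (if (if true then false else true) then (false && false) else (true || true))))
step 3: [if@0] (if (((\z.(\u.true)) 7) (9 * 2)) then ((if (3 < 5) then (1 + 2) else (7 + 3)) - 6) else ((((\v.(\w.(\p.v))) 7) true) (if (if true then false else true) then (false && false) else (true || true))))
step 4: [beta@0.0] (if ((\u.true) (9 * 2)) then ((if (3 < 5) then (1 + 2) else (7 + 3)) - 6) else ((((\v.(\w.(\p.v))) 7) true) (if (if true then false else true) then (false && false) else (true || true))))
step 5: [delta@0.1] (if ((\u.true) 18) then ((if (3 < 5) then (1 + 2) else (7 + 3)) - 6) else ((((\v.(\w.(\p.v))) 7) true) (if (if true then false else true) then (false && false) else (true || true))))
step 6: [beta@0] (if true then ((if (3 < 5) then (1 + 2) else (7 + 3)) - 6) else ((((\v.(\w.(\p.v))) 7) true) (if (if true then false else true) then (false && false) else (true || true))))
step 7: [if@root] ((if (3 < 5) then (1 + 2) else (7 + 3)) - 6)
step 8: [delta@0.0] ((if true then (1 + 2) else (7 + 3)) - 6)
step 9: [if@0] ((1 + 2) - 6)
step 10: [delta@0] (3 - 6)
step 11: [delta@root] -3

Answer: -3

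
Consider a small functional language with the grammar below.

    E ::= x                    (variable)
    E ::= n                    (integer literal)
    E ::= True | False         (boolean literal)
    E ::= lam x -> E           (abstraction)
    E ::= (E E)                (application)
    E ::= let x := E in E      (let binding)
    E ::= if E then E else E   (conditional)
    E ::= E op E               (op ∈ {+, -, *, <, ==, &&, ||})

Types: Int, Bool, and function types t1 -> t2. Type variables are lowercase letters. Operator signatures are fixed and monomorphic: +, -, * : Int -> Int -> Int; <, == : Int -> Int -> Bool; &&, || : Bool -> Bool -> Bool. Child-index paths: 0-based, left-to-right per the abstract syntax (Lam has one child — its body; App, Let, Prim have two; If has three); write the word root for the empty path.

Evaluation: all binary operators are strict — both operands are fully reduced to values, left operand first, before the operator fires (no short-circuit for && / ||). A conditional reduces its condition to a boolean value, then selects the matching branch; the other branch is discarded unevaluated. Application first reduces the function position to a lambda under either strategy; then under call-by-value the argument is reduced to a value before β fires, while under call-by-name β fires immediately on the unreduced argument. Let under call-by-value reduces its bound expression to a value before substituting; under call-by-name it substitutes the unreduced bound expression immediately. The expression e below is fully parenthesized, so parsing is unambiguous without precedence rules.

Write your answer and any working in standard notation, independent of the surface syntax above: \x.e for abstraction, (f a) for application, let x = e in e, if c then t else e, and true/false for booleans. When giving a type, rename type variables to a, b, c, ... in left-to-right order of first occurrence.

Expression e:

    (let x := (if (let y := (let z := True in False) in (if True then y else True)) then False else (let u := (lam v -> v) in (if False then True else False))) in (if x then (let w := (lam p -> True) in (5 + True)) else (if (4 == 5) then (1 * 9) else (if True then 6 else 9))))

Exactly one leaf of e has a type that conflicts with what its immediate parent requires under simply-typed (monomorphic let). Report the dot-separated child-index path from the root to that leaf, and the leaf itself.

Trace:
let z : Bool
let y : Bool
  unify Bool ~ Bool
y : Bool
  unify Bool ~ Bool
  unify Bool ~ Bool
v : a
\v._ : a -> a
let u : a -> a
  unify Bool ~ Bool
  unify Bool ~ Bool
  unify Bool ~ Bool
let x : Bool
x : Bool
  unify Bool ~ Bool
\p._ : b -> Bool
let w : b -> Bool
  unify Int ~ Int
  unify Bool ~ Int
  FAIL: mismatch Bool ~ Int

Answer: 1.1.1.1 : true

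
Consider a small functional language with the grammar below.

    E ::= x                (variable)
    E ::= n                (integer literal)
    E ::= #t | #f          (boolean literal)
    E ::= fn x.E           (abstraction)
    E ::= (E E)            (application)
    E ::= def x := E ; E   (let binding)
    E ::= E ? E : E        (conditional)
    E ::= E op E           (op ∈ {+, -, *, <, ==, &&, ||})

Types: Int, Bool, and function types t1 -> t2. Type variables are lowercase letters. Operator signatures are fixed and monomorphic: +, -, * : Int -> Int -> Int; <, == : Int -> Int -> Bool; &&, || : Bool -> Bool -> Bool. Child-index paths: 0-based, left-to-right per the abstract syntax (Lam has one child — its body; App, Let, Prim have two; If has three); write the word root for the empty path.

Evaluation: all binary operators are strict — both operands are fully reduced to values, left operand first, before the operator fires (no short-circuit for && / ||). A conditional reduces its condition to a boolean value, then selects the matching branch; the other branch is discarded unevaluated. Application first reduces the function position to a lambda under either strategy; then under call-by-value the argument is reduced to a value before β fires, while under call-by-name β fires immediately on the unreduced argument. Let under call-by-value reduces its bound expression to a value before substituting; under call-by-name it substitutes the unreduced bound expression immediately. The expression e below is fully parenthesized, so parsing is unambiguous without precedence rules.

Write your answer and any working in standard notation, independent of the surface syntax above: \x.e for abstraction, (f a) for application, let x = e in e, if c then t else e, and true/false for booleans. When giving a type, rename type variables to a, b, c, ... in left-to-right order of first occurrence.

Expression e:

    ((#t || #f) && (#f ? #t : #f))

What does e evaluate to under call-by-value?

Answer: false

Trace:
step 0: ((true || false) && (if false then true else false))
step 1: [delta@0] (true && (if false then true else false))
step 2: [if@1] (true && false)
step 3: [delta@root] false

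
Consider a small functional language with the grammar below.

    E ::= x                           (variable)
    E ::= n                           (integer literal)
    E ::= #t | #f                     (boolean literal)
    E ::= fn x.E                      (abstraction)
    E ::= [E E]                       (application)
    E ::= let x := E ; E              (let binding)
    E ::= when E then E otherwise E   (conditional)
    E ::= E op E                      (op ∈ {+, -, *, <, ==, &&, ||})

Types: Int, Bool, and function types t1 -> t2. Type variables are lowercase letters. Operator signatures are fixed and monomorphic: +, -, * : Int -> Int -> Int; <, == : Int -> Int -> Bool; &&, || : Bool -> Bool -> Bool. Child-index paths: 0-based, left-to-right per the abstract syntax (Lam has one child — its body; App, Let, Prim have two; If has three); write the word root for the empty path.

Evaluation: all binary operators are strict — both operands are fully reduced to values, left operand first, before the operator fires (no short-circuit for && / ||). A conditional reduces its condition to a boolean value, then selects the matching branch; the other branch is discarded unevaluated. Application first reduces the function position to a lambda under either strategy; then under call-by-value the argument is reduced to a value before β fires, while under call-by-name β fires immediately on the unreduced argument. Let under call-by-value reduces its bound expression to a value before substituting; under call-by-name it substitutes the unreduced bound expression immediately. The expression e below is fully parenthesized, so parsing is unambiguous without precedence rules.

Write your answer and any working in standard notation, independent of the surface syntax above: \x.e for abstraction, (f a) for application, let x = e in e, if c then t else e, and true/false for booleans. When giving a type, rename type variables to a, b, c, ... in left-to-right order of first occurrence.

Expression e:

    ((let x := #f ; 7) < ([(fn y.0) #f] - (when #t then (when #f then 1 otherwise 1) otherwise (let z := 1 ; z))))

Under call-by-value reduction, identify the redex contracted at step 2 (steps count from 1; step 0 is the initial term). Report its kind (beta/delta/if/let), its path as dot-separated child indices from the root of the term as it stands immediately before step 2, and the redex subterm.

Derivation:
step 0: ((let x = false in 7) < (((\y.0) false) - (if true then (if false then 1 else 1) else (let z = 1 in z))))
step 1: [let@0] (7 < (((\y.0) false) - (if true then (if false then 1 else 1) else (let z = 1 in z))))
step 2: [beta@1.0] (7 < (0 - (if true then (if false then 1 else 1) else (let z = 1 in z))))

Answer: beta at 1.0 : ((\y.0) false)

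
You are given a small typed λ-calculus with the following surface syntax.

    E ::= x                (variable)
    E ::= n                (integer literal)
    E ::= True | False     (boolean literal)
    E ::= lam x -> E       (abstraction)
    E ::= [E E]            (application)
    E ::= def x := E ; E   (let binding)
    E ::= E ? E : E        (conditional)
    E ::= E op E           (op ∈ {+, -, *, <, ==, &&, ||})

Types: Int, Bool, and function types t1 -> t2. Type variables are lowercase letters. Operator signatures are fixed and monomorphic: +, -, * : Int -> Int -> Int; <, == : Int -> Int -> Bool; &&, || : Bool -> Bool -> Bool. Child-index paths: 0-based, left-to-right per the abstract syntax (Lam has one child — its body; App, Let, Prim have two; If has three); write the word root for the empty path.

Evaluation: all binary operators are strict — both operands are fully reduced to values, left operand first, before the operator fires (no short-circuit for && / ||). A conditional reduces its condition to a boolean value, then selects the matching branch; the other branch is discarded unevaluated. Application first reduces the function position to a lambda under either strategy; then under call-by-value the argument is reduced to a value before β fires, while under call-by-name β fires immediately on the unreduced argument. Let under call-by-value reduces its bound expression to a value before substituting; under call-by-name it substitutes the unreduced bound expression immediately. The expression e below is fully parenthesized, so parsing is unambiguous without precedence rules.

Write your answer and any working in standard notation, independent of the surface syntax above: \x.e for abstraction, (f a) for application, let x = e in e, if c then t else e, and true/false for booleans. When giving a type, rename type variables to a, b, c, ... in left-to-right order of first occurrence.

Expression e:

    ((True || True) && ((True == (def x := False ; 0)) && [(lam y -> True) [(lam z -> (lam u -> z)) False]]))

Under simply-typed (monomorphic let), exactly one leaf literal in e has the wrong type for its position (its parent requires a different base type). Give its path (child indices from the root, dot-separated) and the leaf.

Working:
  unify Bool ~ Bool
  unify Bool ~ Bool
  unify Bool ~ Bool
  unify Bool ~ Int
  FAIL: mismatch Bool ~ Int

Answer: 1.0.0 : true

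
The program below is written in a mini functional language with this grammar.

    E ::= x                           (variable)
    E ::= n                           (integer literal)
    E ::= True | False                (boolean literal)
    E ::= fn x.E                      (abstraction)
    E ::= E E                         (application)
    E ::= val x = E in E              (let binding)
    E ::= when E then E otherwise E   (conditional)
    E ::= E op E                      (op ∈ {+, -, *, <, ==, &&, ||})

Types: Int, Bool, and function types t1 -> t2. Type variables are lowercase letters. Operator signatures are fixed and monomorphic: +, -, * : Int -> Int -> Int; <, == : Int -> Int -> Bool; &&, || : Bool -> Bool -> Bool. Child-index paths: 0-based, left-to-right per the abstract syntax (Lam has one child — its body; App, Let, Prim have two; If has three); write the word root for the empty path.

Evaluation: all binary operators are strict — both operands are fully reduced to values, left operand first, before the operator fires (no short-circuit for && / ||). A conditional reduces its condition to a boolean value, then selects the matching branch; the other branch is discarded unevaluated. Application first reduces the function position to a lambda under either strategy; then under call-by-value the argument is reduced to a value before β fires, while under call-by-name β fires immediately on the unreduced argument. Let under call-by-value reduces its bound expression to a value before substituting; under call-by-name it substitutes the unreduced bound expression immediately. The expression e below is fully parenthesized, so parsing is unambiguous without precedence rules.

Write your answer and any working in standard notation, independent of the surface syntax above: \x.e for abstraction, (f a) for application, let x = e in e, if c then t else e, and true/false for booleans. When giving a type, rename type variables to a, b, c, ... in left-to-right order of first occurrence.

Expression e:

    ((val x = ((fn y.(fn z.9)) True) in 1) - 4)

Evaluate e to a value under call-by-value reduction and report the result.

Answer: -3

Working:
step 0: ((let x = ((\y.(\z.9)) true) in 1) - 4)
step 1: [beta@0.0] ((let x = (\z.9) in 1) - 4)
step 2: [let@0] (1 - 4)
step 3: [delta@root] -3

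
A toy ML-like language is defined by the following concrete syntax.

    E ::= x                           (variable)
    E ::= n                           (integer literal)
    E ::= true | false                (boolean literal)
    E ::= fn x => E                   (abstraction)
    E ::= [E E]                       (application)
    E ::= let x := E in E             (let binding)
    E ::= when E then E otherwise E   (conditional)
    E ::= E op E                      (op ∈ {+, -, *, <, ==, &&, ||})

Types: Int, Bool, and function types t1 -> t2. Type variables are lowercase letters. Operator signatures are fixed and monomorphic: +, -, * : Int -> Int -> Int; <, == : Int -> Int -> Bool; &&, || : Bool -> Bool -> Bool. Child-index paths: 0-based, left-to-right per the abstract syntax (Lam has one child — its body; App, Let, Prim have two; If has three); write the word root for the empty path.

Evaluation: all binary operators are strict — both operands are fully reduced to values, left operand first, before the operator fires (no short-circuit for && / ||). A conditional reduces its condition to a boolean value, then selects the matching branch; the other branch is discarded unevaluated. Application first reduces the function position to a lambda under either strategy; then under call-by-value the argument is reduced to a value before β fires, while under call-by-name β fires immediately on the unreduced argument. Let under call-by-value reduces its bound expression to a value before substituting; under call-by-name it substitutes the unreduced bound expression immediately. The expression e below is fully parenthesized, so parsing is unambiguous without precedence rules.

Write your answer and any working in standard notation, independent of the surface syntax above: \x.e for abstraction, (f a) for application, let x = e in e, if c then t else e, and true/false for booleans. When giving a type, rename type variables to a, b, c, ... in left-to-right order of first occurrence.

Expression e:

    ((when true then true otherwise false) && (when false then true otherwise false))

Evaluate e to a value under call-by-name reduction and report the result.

Answer: false

Trace:
step 0: ((if true then true else false) && (if false then true else false))
step 1: [if@0] (true && (if false then true else false))
step 2: [if@1] (true && false)
step 3: [delta@root] false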